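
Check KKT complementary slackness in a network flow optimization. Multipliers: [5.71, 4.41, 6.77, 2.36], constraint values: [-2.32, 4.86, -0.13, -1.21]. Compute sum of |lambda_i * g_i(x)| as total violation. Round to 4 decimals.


KKT complementary slackness check:
lambda_1 * g_1 = 5.71 * -2.32 = -13.2472
lambda_2 * g_2 = 4.41 * 4.86 = 21.4326
lambda_3 * g_3 = 6.77 * -0.13 = -0.8801
lambda_4 * g_4 = 2.36 * -1.21 = -2.8556
Total violation = 13.2472 + 21.4326 + 0.8801 + 2.8556 = 38.4155


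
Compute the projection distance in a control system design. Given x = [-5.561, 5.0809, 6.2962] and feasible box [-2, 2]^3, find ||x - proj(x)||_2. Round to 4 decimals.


Project each component onto [-2, 2].
clip(-5.561) = -2.0, clip(5.0809) = 2.0, clip(6.2962) = 2.0
Projection = [-2.0, 2.0, 2.0]
Squared diffs: [12.6807, 9.4919, 18.4573]
Distance = sqrt(40.6299) = 6.3742


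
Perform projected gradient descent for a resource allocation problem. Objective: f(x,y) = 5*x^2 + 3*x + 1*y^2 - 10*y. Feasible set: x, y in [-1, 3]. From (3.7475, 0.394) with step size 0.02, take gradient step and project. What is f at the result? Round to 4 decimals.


Step 1: Compute gradient at (3.7475, 0.394).
grad_x = 2*5*3.7475 + 3 = 40.475
grad_y = 2*1*0.394 - 10 = -9.212
Step 2: Gradient step.
x_raw = 3.7475 - 0.02*40.475 = 2.938
y_raw = 0.394 - 0.02*-9.212 = 0.5782
Step 3: Project onto [-1, 3].
x_proj = clip(2.938) = 2.938
y_proj = clip(0.5782) = 0.5782
Step 4: Evaluate f.
f(2.938, 0.5782) = 46.5252


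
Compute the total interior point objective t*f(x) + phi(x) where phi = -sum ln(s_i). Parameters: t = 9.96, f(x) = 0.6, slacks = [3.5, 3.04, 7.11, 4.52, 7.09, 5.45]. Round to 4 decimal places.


Step 1: Compute log-barrier.
ln values: [1.2528, 1.1119, 1.9615, 1.5085, 1.9587, 1.6956]
phi = -(1.2528 + 1.1119 + 1.9615 + 1.5085 + 1.9587 + 1.6956) = -9.4889
Step 2: Compute augmented objective.
t*f(x) = 9.96*0.6 = 5.976
Total = 5.976 - 9.4889 = -3.5129


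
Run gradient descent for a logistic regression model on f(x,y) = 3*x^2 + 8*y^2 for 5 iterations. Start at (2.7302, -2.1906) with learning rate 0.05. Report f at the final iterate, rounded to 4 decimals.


Gradient descent on f(x,y) = 3*x^2 + 8*y^2.
Starting point: (2.7302, -2.1906), alpha = 0.05
Step 1: grad_x = 2*3*2.7302 = 16.3812, grad_y = 2*8*-2.1906 = -35.0496
  x_1 = 2.7302 - 0.05*16.3812 = 1.9111
  y_1 = -2.1906 - 0.05*-35.0496 = -0.4381
Step 2: grad_x = 2*3*1.9111 = 11.4668, grad_y = 2*8*-0.4381 = -7.0099
  x_2 = 1.9111 - 0.05*11.4668 = 1.3378
  y_2 = -0.4381 - 0.05*-7.0099 = -0.0876
Step 3: grad_x = 2*3*1.3378 = 8.0268, grad_y = 2*8*-0.0876 = -1.402
  x_3 = 1.3378 - 0.05*8.0268 = 0.9365
  y_3 = -0.0876 - 0.05*-1.402 = -0.0175
Step 4: grad_x = 2*3*0.9365 = 5.6188, grad_y = 2*8*-0.0175 = -0.2804
  x_4 = 0.9365 - 0.05*5.6188 = 0.6555
  y_4 = -0.0175 - 0.05*-0.2804 = -0.0035
Step 5: grad_x = 2*3*0.6555 = 3.9331, grad_y = 2*8*-0.0035 = -0.0561
  x_5 = 0.6555 - 0.05*3.9331 = 0.4589
  y_5 = -0.0035 - 0.05*-0.0561 = -0.0007
f(0.4589, -0.0007) = 3*0.4589^2 + 8*(-0.0007)^2 = 0.6317


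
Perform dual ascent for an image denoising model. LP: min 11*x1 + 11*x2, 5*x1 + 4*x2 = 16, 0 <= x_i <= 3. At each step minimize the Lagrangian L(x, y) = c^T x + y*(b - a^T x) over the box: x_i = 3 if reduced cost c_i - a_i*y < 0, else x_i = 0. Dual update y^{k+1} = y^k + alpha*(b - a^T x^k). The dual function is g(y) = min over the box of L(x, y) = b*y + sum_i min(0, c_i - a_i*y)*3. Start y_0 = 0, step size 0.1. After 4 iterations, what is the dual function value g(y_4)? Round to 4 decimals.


Dual ascent for LP: min 11*x1 + 11*x2, 5*x1 + 4*x2 = 16, 0 <= x_i <= 3
Step 1: y^k = 0.0, reduced costs: (11.0, 11.0)
  x^k = (0.0, 0.0), subgradient = b - a^T x = 16.0
  y^{k+1} = 0.0 + 0.1*16.0 = 1.6
Step 2: y^k = 1.6, reduced costs: (3.0, 4.6)
  x^k = (0.0, 0.0), subgradient = b - a^T x = 16.0
  y^{k+1} = 1.6 + 0.1*16.0 = 3.2
Step 3: y^k = 3.2, reduced costs: (-5.0, -1.8)
  x^k = (3.0, 3.0), subgradient = b - a^T x = -11.0
  y^{k+1} = 3.2 + 0.1*-11.0 = 2.1
Step 4: y^k = 2.1, reduced costs: (0.5, 2.6)
  x^k = (0.0, 0.0), subgradient = b - a^T x = 16.0
  y^{k+1} = 2.1 + 0.1*16.0 = 3.7
Dual objective at y_4 = 3.7: reduced costs (-7.5, -3.8), box minimizer x = (3.0, 3.0)
g(y_4) = b*y + (c1 - a1*y)*x1 + (c2 - a2*y)*x2 = 16*3.7 + (-7.5)*3.0 + (-3.8)*3.0 = 59.2 - 22.5 - 11.4 = 25.3


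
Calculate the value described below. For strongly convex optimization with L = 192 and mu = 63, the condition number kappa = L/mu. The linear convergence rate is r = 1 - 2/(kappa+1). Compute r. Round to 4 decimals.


Step 1: Compute the condition number.
kappa = L/mu = 192/63 = 3.0476
Step 2: Compute the convergence rate.
r = 1 - 2/(kappa + 1) = 1 - 2*mu/(L + mu) = (L - mu)/(L + mu) = 129/255 = 0.5059


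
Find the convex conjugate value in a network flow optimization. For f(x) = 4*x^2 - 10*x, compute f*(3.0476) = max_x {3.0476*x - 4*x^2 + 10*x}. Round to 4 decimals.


f*(y) = sup_x {y*x - a*x^2 - b*x} = sup_x {(y-b)*x - a*x^2}
FOC: (y - b) - 2a*x = 0 => x* = (y - b)/(2a)
x* = (3.0476 + 10)/(2*4) = 1.631
f*(3.0476) = (y-b)^2/(4a) = (3.0476 + 10)^2/(4*4)
= 170.2399/16 = 10.64


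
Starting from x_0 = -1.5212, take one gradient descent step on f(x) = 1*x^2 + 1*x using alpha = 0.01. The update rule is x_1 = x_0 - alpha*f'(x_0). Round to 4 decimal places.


We compute the gradient at x_0 and apply the update.
f'(x) = 2*x + 1
f'(-1.5212) = 2*-1.5212 + 1 = -2.0424
x_1 = -1.5212 - 0.01*-2.0424 = -1.5008


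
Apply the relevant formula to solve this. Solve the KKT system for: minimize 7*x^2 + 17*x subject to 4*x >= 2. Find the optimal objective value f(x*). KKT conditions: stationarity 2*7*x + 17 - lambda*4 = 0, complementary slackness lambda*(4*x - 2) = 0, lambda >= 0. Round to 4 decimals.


Step 1: Try lambda = 0 (constraint inactive).
x_unc = -17/(2*7) = -1.2143
Check: 4*-1.2143 = -4.8572 < 2 -- violated!
Step 2: Constraint must be active: 4*x = 2
x* = 2/4 = 0.5
lambda = (2*7*0.5 + 17)/4 = 6.0
Step 3: Compute optimal value.
f(x*) = 7*0.5^2 + 17*0.5 = 10.25


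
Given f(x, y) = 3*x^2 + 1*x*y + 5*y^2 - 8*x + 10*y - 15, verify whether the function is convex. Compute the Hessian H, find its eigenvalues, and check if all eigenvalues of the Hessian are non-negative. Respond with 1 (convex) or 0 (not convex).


The Hessian of f(x,y) = 3*x^2 + 1*x*y + 5*y^2 - 8*x + 10*y - 15 is:
H = [[6, 1], [1, 10]]
Trace = 6 + 10 = 16
Determinant = 6*10 - (1)^2 = 59
Discriminant = (16)^2 - 4*59 = 20.0
Eigenvalues: lambda_1 = 5.7639, lambda_2 = 10.2361
The function is convex.

1


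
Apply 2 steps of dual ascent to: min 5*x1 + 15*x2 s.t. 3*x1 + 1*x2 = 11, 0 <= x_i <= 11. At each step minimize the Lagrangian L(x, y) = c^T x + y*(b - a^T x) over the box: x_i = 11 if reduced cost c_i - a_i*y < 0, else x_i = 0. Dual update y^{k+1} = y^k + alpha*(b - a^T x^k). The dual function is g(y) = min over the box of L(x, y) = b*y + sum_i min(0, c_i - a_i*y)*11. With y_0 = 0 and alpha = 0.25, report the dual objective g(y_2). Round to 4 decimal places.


Dual ascent for LP: min 5*x1 + 15*x2, 3*x1 + 1*x2 = 11, 0 <= x_i <= 11
Step 1: y^k = 0.0, reduced costs: (5.0, 15.0)
  x^k = (0.0, 0.0), subgradient = b - a^T x = 11.0
  y^{k+1} = 0.0 + 0.25*11.0 = 2.75
Step 2: y^k = 2.75, reduced costs: (-3.25, 12.25)
  x^k = (11.0, 0.0), subgradient = b - a^T x = -22.0
  y^{k+1} = 2.75 + 0.25*-22.0 = -2.75
Dual objective at y_2 = -2.75: reduced costs (13.25, 17.75), box minimizer x = (0.0, 0.0)
g(y_2) = b*y + (c1 - a1*y)*x1 + (c2 - a2*y)*x2 = 11*(-2.75) + 13.25*0.0 + 17.75*0.0 = -30.25 + 0.0 + 0.0 = -30.25


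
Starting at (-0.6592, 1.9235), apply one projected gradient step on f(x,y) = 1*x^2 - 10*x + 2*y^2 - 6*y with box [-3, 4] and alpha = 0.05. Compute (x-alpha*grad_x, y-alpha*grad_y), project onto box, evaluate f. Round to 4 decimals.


Step 1: Compute gradient at (-0.6592, 1.9235).
grad_x = 2*1*-0.6592 - 10 = -11.3184
grad_y = 2*2*1.9235 - 6 = 1.694
Step 2: Gradient step.
x_raw = -0.6592 - 0.05*-11.3184 = -0.0933
y_raw = 1.9235 - 0.05*1.694 = 1.8388
Step 3: Project onto [-3, 4].
x_proj = clip(-0.0933) = -0.0933
y_proj = clip(1.8388) = 1.8388
Step 4: Evaluate f.
f(-0.0933, 1.8388) = -3.3289


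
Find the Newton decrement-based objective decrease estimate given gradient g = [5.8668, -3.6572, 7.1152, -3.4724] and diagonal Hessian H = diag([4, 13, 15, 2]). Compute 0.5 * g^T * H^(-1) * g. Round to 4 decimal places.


Step 1: H is diagonal, so H^(-1) * g = [1.4667, -0.2813, 0.4743, -1.7362].
Step 2: g^T H^(-1) g = sum_i g_i^2 / H_ii
  = (5.8668)^2/4 + (-3.6572)^2/13 + (7.1152)^2/15 + (-3.4724)^2/2
  = 8.6048 + 1.0289 + 3.3751 + 6.0288 = 19.0375
Step 3: Objective decrease = 0.5 * g^T H^(-1) g = 9.5188


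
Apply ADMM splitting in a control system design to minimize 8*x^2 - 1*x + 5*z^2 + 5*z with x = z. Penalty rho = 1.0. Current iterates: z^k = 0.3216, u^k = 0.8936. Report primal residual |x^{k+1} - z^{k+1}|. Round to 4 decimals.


ADMM iteration with rho = 1.0, z^k = 0.3216, u^k = 0.8936
Step 1: x-update.
Minimize 8*x^2 - 1*x + (1.0/2)*(x - 0.3216 + 0.8936)^2
FOC: (2*8 + 1.0)*x = 1 + 1.0*(0.3216 - 0.8936)
x^{k+1} = 0.0252
Step 2: z-update.
Minimize 5*z^2 + 5*z + (1.0/2)*(0.0252 - z + 0.8936)^2
FOC: (2*5 + 1.0)*z = -5 + 1.0*(0.0252 + 0.8936)
z^{k+1} = -0.371
Step 3: u-update.
u^{k+1} = 0.8936 + 0.0252 + 0.371 = 1.2898
Step 4: Primal residual = |0.0252 + 0.371| = 0.3962


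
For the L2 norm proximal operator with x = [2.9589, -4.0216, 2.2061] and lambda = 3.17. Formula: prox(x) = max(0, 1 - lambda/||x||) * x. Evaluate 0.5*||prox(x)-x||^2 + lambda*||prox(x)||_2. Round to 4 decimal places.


Step 1: Compute ||x||.
||x|| = 5.4585
Step 2: Compute scaling factor.
scale = max(0, 1 - 3.17/5.4585) = 0.4193
Step 3: prox(x) = [1.2405, -1.6861, 0.9249]
||prox(x)|| = 2.2885
Step 4: Proximal objective.
0.5*||prox-x||^2 = 5.0245
lambda*||prox|| = 7.2545
Total = 12.279


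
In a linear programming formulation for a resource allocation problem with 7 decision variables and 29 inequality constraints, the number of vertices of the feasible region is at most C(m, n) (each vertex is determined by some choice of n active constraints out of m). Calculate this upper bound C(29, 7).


Each vertex corresponds to some choice of n active constraints out of m, so the number of vertices is at most C(m, n) = m! / (n!(m-n)!).
m = 29, n = 7
Numerator: 29 * 28 * 27 * 26 * 25 * 24 * 23
Denominator: 7! = 5040
C(29, 7) = 1560780


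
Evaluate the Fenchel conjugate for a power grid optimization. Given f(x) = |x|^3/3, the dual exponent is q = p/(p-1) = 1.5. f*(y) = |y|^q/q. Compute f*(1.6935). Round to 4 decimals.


The conjugate exponent q satisfies 1/p + 1/q = 1.
p = 3, so q = 3/(3 - 1) = 1.5
|y|^q = 1.6935^1.5 = 2.2038
f*(1.6935) = 2.2038 / 1.5 = 1.4692


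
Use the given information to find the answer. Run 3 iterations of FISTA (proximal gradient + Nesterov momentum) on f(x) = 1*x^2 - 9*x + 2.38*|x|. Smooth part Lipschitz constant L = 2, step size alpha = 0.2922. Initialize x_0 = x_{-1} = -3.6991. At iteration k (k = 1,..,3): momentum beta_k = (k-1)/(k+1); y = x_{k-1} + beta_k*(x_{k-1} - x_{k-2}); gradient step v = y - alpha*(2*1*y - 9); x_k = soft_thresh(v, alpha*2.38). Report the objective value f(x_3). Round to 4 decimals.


FISTA on f(x) = 1*x^2 - 9*x + 2.38*|x|
L = 2, alpha = 0.2922
Iteration 1: beta = 0.0, y = -3.6991 + 0.0*(-3.6991 + 3.6991) = -3.6991
  grad(y) = -16.3982, v = y - alpha*grad = 1.0925
  prox(v) = soft_thresh(1.0925, 0.6954) = 0.397
Iteration 2: beta = 0.3333, y = 0.397 + 0.3333*(0.397 + 3.6991) = 1.7624
  grad(y) = -5.4752, v = y - alpha*grad = 3.3622
  prox(v) = soft_thresh(3.3622, 0.6954) = 2.6668
Iteration 3: beta = 0.5, y = 2.6668 + 0.5*(2.6668 - 0.397) = 3.8017
  grad(y) = -1.3966, v = y - alpha*grad = 4.2098
  prox(v) = soft_thresh(4.2098, 0.6954) = 3.5144
f(x_3) = 1*3.5144^2 - 9*3.5144 + 2.38*|3.5144| = -10.9143


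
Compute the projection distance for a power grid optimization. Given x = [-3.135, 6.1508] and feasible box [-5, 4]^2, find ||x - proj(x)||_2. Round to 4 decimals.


Project each component onto [-5, 4].
clip(-3.135) = -3.135, clip(6.1508) = 4.0
Projection = [-3.135, 4.0]
Squared diffs: [0.0, 4.6259]
Distance = sqrt(4.6259) = 2.1508


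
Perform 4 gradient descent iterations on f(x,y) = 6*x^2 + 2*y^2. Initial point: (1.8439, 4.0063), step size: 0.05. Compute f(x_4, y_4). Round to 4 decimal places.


Gradient descent on f(x,y) = 6*x^2 + 2*y^2.
Starting point: (1.8439, 4.0063), alpha = 0.05
Step 1: grad_x = 2*6*1.8439 = 22.1268, grad_y = 2*2*4.0063 = 16.0252
  x_1 = 1.8439 - 0.05*22.1268 = 0.7376
  y_1 = 4.0063 - 0.05*16.0252 = 3.205
Step 2: grad_x = 2*6*0.7376 = 8.8507, grad_y = 2*2*3.205 = 12.8202
  x_2 = 0.7376 - 0.05*8.8507 = 0.295
  y_2 = 3.205 - 0.05*12.8202 = 2.564
Step 3: grad_x = 2*6*0.295 = 3.5403, grad_y = 2*2*2.564 = 10.2561
  x_3 = 0.295 - 0.05*3.5403 = 0.118
  y_3 = 2.564 - 0.05*10.2561 = 2.0512
Step 4: grad_x = 2*6*0.118 = 1.4161, grad_y = 2*2*2.0512 = 8.2049
  x_4 = 0.118 - 0.05*1.4161 = 0.0472
  y_4 = 2.0512 - 0.05*8.2049 = 1.641
f(0.0472, 1.641) = 6*0.0472^2 + 2*1.641^2 = 5.399


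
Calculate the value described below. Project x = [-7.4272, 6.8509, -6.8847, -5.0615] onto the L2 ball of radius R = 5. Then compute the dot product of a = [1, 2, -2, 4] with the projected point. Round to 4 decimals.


Step 1: Compute ||x|| (intermediates to 6 decimals).
||x|| = sqrt((-7.4272)^2 + 6.8509^2 + (-6.8847)^2 + (-5.0615)^2) = 13.23314
Step 2: Project.
Since ||x|| > R, scale = R/||x|| = 5/13.23314 = 0.377839, proj(x) = scale * x
proj(x) = [-2.806286, 2.588537, -2.601308, -1.912432]
Step 3: Dot product.
a^T * proj(x) = 1*(-2.806286) + 2*2.588537 - 2*(-2.601308) + 4*(-1.912432) = -0.0763


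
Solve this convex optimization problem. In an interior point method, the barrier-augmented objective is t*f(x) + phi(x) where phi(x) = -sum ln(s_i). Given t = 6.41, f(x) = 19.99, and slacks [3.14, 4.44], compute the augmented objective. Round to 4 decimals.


Step 1: Compute log-barrier.
ln values: [1.1442, 1.4907]
phi = -(1.1442 + 1.4907) = -2.6349
Step 2: Compute augmented objective.
t*f(x) = 6.41*19.99 = 128.1359
Total = 128.1359 - 2.6349 = 125.501


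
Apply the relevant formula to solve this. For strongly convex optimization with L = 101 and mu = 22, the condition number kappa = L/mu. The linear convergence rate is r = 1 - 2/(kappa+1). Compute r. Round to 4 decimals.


Step 1: Compute the condition number.
kappa = L/mu = 101/22 = 4.5909
Step 2: Compute the convergence rate.
r = 1 - 2/(kappa + 1) = 1 - 2*mu/(L + mu) = (L - mu)/(L + mu) = 79/123 = 0.6423


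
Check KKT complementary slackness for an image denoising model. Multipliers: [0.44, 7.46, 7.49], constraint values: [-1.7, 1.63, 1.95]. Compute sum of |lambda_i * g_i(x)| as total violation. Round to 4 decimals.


KKT complementary slackness check:
lambda_1 * g_1 = 0.44 * -1.7 = -0.748
lambda_2 * g_2 = 7.46 * 1.63 = 12.1598
lambda_3 * g_3 = 7.49 * 1.95 = 14.6055
Total violation = 0.748 + 12.1598 + 14.6055 = 27.5133


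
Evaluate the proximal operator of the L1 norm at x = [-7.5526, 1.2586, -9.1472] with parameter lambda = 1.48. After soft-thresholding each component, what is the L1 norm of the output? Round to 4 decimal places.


Soft-thresholding with lambda = 1.48:
prox(-7.5526) = sign(-7.5526)*max(|-7.5526| - 1.48, 0) = -6.0726
prox(1.2586) = sign(1.2586)*max(|1.2586| - 1.48, 0) = 0.0
prox(-9.1472) = sign(-9.1472)*max(|-9.1472| - 1.48, 0) = -7.6672
prox(x) = [-6.0726, 0.0, -7.6672]
||prox(x)||_1 = 6.0726 + 0.0 + 7.6672 = 13.7398


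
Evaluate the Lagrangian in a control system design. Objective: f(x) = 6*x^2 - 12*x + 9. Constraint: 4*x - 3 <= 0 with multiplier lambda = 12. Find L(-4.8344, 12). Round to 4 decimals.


Step 1: Evaluate f(x).
f(-4.8344) = 6*(-4.8344)^2 - 12*(-4.8344) + 9 = 207.2413
Step 2: Evaluate g(x).
g(-4.8344) = 4*-4.8344 - 3 = -22.3376
Step 3: Compute Lagrangian.
L = 207.2413 + 12*-22.3376 = -60.8099


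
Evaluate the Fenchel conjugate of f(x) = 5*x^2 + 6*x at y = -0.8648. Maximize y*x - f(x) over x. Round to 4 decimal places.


f*(y) = sup_x {y*x - a*x^2 - b*x} = sup_x {(y-b)*x - a*x^2}
FOC: (y - b) - 2a*x = 0 => x* = (y - b)/(2a)
x* = (-0.8648 - 6)/(2*5) = -0.6865
f*(-0.8648) = (y-b)^2/(4a) = (-0.8648 - 6)^2/(4*5)
= 47.1255/20 = 2.3563


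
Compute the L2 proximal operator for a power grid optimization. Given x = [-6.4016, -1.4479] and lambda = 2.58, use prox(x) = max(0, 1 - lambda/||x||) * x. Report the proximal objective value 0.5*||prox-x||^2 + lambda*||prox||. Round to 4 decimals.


Step 1: Compute ||x||.
||x|| = 6.5633
Step 2: Compute scaling factor.
scale = max(0, 1 - 2.58/6.5633) = 0.6069
Step 3: prox(x) = [-3.8852, -0.8787]
||prox(x)|| = 3.9833
Step 4: Proximal objective.
0.5*||prox-x||^2 = 3.3282
lambda*||prox|| = 10.2769
Total = 13.6051


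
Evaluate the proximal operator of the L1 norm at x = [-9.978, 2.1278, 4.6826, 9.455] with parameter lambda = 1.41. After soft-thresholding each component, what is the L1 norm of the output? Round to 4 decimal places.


Soft-thresholding with lambda = 1.41:
prox(-9.978) = sign(-9.978)*max(|-9.978| - 1.41, 0) = -8.568
prox(2.1278) = sign(2.1278)*max(|2.1278| - 1.41, 0) = 0.7178
prox(4.6826) = sign(4.6826)*max(|4.6826| - 1.41, 0) = 3.2726
prox(9.455) = sign(9.455)*max(|9.455| - 1.41, 0) = 8.045
prox(x) = [-8.568, 0.7178, 3.2726, 8.045]
||prox(x)||_1 = 8.568 + 0.7178 + 3.2726 + 8.045 = 20.6034


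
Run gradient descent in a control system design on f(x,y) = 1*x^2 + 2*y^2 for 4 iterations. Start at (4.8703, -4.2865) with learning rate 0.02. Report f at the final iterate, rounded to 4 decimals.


Gradient descent on f(x,y) = 1*x^2 + 2*y^2.
Starting point: (4.8703, -4.2865), alpha = 0.02
Step 1: grad_x = 2*1*4.8703 = 9.7406, grad_y = 2*2*-4.2865 = -17.146
  x_1 = 4.8703 - 0.02*9.7406 = 4.6755
  y_1 = -4.2865 - 0.02*-17.146 = -3.9436
Step 2: grad_x = 2*1*4.6755 = 9.351, grad_y = 2*2*-3.9436 = -15.7743
  x_2 = 4.6755 - 0.02*9.351 = 4.4885
  y_2 = -3.9436 - 0.02*-15.7743 = -3.6281
Step 3: grad_x = 2*1*4.4885 = 8.9769, grad_y = 2*2*-3.6281 = -14.5124
  x_3 = 4.4885 - 0.02*8.9769 = 4.3089
  y_3 = -3.6281 - 0.02*-14.5124 = -3.3378
Step 4: grad_x = 2*1*4.3089 = 8.6179, grad_y = 2*2*-3.3378 = -13.3514
  x_4 = 4.3089 - 0.02*8.6179 = 4.1366
  y_4 = -3.3378 - 0.02*-13.3514 = -3.0708
f(4.1366, -3.0708) = 1*4.1366^2 + 2*(-3.0708)^2 = 35.9711


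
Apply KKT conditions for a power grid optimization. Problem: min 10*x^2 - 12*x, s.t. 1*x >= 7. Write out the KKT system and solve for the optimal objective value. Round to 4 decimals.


Step 1: Try lambda = 0 (constraint inactive).
x_unc = 12/(2*10) = 0.6
Check: 1*0.6 = 0.6 < 7 -- violated!
Step 2: Constraint must be active: 1*x = 7
x* = 7/1 = 7.0
lambda = (2*10*7.0 - 12)/1 = 128.0
Step 3: Compute optimal value.
f(x*) = 10*7.0^2 - 12*7.0 = 406.0


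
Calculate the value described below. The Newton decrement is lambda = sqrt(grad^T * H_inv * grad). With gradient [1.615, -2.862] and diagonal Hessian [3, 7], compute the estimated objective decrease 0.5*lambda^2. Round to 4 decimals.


Step 1: H is diagonal, so H^(-1) * g = [0.5383, -0.4089].
Step 2: g^T H^(-1) g = sum_i g_i^2 / H_ii
  = (1.615)^2/3 + (-2.862)^2/7
  = 0.8694 + 1.1701 = 2.0396
Step 3: Objective decrease = 0.5 * g^T H^(-1) g = 1.0198


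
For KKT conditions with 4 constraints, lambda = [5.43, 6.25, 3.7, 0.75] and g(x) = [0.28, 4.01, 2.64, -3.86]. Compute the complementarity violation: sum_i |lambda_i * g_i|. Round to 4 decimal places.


KKT complementary slackness check:
lambda_1 * g_1 = 5.43 * 0.28 = 1.5204
lambda_2 * g_2 = 6.25 * 4.01 = 25.0625
lambda_3 * g_3 = 3.7 * 2.64 = 9.768
lambda_4 * g_4 = 0.75 * -3.86 = -2.895
Total violation = 1.5204 + 25.0625 + 9.768 + 2.895 = 39.2459


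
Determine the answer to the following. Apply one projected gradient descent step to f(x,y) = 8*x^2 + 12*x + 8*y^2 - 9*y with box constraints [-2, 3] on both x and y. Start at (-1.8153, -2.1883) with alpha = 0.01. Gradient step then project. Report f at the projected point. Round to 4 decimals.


Step 1: Compute gradient at (-1.8153, -2.1883).
grad_x = 2*8*-1.8153 + 12 = -17.0448
grad_y = 2*8*-2.1883 - 9 = -44.0128
Step 2: Gradient step.
x_raw = -1.8153 - 0.01*-17.0448 = -1.6449
y_raw = -2.1883 - 0.01*-44.0128 = -1.7482
Step 3: Project onto [-2, 3].
x_proj = clip(-1.6449) = -1.6449
y_proj = clip(-1.7482) = -1.7482
Step 4: Evaluate f.
f(-1.6449, -1.7482) = 42.0885


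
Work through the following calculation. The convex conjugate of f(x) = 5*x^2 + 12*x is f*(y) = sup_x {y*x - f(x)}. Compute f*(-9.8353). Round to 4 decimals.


f*(y) = sup_x {y*x - a*x^2 - b*x} = sup_x {(y-b)*x - a*x^2}
FOC: (y - b) - 2a*x = 0 => x* = (y - b)/(2a)
x* = (-9.8353 - 12)/(2*5) = -2.1835
f*(-9.8353) = (y-b)^2/(4a) = (-9.8353 - 12)^2/(4*5)
= 476.7803/20 = 23.839


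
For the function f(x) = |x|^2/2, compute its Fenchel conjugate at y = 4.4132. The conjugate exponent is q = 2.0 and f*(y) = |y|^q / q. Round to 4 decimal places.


The conjugate exponent q satisfies 1/p + 1/q = 1.
p = 2, so q = 2/(2 - 1) = 2.0
|y|^q = 4.4132^2.0 = 19.4763
f*(4.4132) = 19.4763 / 2.0 = 9.7382


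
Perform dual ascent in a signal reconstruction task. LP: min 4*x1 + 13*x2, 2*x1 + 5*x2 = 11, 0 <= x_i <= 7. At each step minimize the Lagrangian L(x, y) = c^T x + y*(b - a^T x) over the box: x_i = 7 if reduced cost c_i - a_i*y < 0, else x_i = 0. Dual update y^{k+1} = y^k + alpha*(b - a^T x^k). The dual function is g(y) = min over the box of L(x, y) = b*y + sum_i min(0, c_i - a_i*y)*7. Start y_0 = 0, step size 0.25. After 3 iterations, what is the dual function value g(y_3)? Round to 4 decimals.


Dual ascent for LP: min 4*x1 + 13*x2, 2*x1 + 5*x2 = 11, 0 <= x_i <= 7
Step 1: y^k = 0.0, reduced costs: (4.0, 13.0)
  x^k = (0.0, 0.0), subgradient = b - a^T x = 11.0
  y^{k+1} = 0.0 + 0.25*11.0 = 2.75
Step 2: y^k = 2.75, reduced costs: (-1.5, -0.75)
  x^k = (7.0, 7.0), subgradient = b - a^T x = -38.0
  y^{k+1} = 2.75 + 0.25*-38.0 = -6.75
Step 3: y^k = -6.75, reduced costs: (17.5, 46.75)
  x^k = (0.0, 0.0), subgradient = b - a^T x = 11.0
  y^{k+1} = -6.75 + 0.25*11.0 = -4.0
Dual objective at y_3 = -4.0: reduced costs (12.0, 33.0), box minimizer x = (0.0, 0.0)
g(y_3) = b*y + (c1 - a1*y)*x1 + (c2 - a2*y)*x2 = 11*(-4.0) + 12.0*0.0 + 33.0*0.0 = -44.0 + 0.0 + 0.0 = -44.0


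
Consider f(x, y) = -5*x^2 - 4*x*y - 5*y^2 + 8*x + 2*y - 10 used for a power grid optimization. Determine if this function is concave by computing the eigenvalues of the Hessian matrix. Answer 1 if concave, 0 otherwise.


The Hessian of f(x,y) = -5*x^2 - 4*x*y - 5*y^2 + 8*x + 2*y - 10 is:
H = [[-10, -4], [-4, -10]]
Trace = -10 - 10 = -20
Determinant = -10*-10 - (-4)^2 = 84
Discriminant = (-20)^2 - 4*84 = 64.0
Eigenvalues: lambda_1 = -14.0, lambda_2 = -6.0
The function is concave.

1


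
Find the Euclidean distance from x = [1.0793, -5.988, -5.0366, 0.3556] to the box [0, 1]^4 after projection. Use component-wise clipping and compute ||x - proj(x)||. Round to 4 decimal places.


Project each component onto [0, 1].
clip(1.0793) = 1.0, clip(-5.988) = 0.0, clip(-5.0366) = 0.0, clip(0.3556) = 0.3556
Projection = [1.0, 0.0, 0.0, 0.3556]
Squared diffs: [0.0063, 35.8561, 25.3673, 0.0]
Distance = sqrt(61.2297) = 7.8249


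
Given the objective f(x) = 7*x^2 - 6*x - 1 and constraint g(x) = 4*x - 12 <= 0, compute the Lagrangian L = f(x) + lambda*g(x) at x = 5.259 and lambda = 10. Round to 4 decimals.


Step 1: Evaluate f(x).
f(5.259) = 7*5.259^2 - 6*5.259 - 1 = 161.0456
Step 2: Evaluate g(x).
g(5.259) = 4*5.259 - 12 = 9.036
Step 3: Compute Lagrangian.
L = 161.0456 + 10*9.036 = 251.4056


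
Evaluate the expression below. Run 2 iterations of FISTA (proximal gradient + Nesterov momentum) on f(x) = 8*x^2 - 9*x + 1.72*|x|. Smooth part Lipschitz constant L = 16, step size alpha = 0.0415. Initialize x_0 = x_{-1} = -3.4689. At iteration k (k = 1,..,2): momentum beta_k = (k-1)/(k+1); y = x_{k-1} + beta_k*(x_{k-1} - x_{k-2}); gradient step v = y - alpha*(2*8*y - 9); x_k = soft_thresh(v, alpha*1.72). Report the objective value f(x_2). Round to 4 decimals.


FISTA on f(x) = 8*x^2 - 9*x + 1.72*|x|
L = 16, alpha = 0.0415
Iteration 1: beta = 0.0, y = -3.4689 + 0.0*(-3.4689 + 3.4689) = -3.4689
  grad(y) = -64.5024, v = y - alpha*grad = -0.7921
  prox(v) = soft_thresh(-0.7921, 0.0714) = -0.7207
Iteration 2: beta = 0.3333, y = -0.7207 + 0.3333*(-0.7207 + 3.4689) = 0.1954
  grad(y) = -5.8735, v = y - alpha*grad = 0.4392
  prox(v) = soft_thresh(0.4392, 0.0714) = 0.3678
f(x_2) = 8*0.3678^2 - 9*0.3678 + 1.72*|0.3678| = -1.5953


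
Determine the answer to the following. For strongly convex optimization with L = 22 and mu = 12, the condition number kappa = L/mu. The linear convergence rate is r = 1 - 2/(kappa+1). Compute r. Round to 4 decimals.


Step 1: Compute the condition number.
kappa = L/mu = 22/12 = 1.8333
Step 2: Compute the convergence rate.
r = 1 - 2/(kappa + 1) = 1 - 2*mu/(L + mu) = (L - mu)/(L + mu) = 10/34 = 0.2941


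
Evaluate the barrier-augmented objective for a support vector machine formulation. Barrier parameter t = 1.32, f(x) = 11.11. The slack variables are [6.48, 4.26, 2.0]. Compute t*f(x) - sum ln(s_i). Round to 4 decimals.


Step 1: Compute log-barrier.
ln values: [1.8687, 1.4493, 0.6931]
phi = -(1.8687 + 1.4493 + 0.6931) = -4.0111
Step 2: Compute augmented objective.
t*f(x) = 1.32*11.11 = 14.6652
Total = 14.6652 - 4.0111 = 10.6541


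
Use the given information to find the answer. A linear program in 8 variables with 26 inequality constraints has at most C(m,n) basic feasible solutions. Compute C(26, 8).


Each vertex corresponds to some choice of n active constraints out of m, so the number of vertices is at most C(m, n) = m! / (n!(m-n)!).
m = 26, n = 8
Numerator: 26 * 25 * 24 * 23 * 22 * 21 * 20 * 19
Denominator: 8! = 40320
C(26, 8) = 1562275


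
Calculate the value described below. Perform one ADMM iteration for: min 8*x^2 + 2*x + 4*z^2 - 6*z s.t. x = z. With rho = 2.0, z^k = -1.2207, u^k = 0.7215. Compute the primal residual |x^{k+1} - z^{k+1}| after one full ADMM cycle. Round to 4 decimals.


ADMM iteration with rho = 2.0, z^k = -1.2207, u^k = 0.7215
Step 1: x-update.
Minimize 8*x^2 + 2*x + (2.0/2)*(x + 1.2207 + 0.7215)^2
FOC: (2*8 + 2.0)*x = -2 + 2.0*(-1.2207 - 0.7215)
x^{k+1} = -0.3269
Step 2: z-update.
Minimize 4*z^2 - 6*z + (2.0/2)*(-0.3269 - z + 0.7215)^2
FOC: (2*4 + 2.0)*z = 6 + 2.0*(-0.3269 + 0.7215)
z^{k+1} = 0.6789
Step 3: u-update.
u^{k+1} = 0.7215 - 0.3269 - 0.6789 = -0.2843
Step 4: Primal residual = |-0.3269 - 0.6789| = 1.0058


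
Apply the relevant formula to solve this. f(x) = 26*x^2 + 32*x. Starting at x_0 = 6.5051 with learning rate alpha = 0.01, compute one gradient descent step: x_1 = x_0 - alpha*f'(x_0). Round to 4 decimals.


We compute the gradient at x_0 and apply the update.
f'(x) = 52*x + 32
f'(6.5051) = 52*6.5051 + 32 = 370.2652
x_1 = 6.5051 - 0.01*370.2652 = 2.8024


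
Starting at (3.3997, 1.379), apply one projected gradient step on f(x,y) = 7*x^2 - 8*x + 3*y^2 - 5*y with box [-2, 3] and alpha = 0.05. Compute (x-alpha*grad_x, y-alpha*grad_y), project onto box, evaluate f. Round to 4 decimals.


Step 1: Compute gradient at (3.3997, 1.379).
grad_x = 2*7*3.3997 - 8 = 39.5958
grad_y = 2*3*1.379 - 5 = 3.274
Step 2: Gradient step.
x_raw = 3.3997 - 0.05*39.5958 = 1.4199
y_raw = 1.379 - 0.05*3.274 = 1.2153
Step 3: Project onto [-2, 3].
x_proj = clip(1.4199) = 1.4199
y_proj = clip(1.2153) = 1.2153
Step 4: Evaluate f.
f(1.4199, 1.2153) = 1.1081


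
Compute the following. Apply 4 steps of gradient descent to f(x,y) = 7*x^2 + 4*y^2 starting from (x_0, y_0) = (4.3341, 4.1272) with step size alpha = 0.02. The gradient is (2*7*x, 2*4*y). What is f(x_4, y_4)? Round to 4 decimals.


Gradient descent on f(x,y) = 7*x^2 + 4*y^2.
Starting point: (4.3341, 4.1272), alpha = 0.02
Step 1: grad_x = 2*7*4.3341 = 60.6774, grad_y = 2*4*4.1272 = 33.0176
  x_1 = 4.3341 - 0.02*60.6774 = 3.1206
  y_1 = 4.1272 - 0.02*33.0176 = 3.4668
Step 2: grad_x = 2*7*3.1206 = 43.6877, grad_y = 2*4*3.4668 = 27.7348
  x_2 = 3.1206 - 0.02*43.6877 = 2.2468
  y_2 = 3.4668 - 0.02*27.7348 = 2.9122
Step 3: grad_x = 2*7*2.2468 = 31.4552, grad_y = 2*4*2.9122 = 23.2972
  x_3 = 2.2468 - 0.02*31.4552 = 1.6177
  y_3 = 2.9122 - 0.02*23.2972 = 2.4462
Step 4: grad_x = 2*7*1.6177 = 22.6477, grad_y = 2*4*2.4462 = 19.5697
  x_4 = 1.6177 - 0.02*22.6477 = 1.1647
  y_4 = 2.4462 - 0.02*19.5697 = 2.0548
f(1.1647, 2.0548) = 7*1.1647^2 + 4*2.0548^2 = 26.3854


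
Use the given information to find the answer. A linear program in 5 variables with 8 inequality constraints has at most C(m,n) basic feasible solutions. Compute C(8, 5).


Each vertex corresponds to some choice of n active constraints out of m, so the number of vertices is at most C(m, n) = m! / (n!(m-n)!).
m = 8, n = 5
Numerator: 8 * 7 * 6 * 5 * 4
Denominator: 5! = 120
C(8, 5) = 56


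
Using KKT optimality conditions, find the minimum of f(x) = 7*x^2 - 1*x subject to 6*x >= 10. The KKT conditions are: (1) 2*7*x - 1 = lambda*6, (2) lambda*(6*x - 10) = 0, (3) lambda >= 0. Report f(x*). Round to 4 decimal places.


Step 1: Try lambda = 0 (constraint inactive).
x_unc = 1/(2*7) = 0.0714
Check: 6*0.0714 = 0.4284 < 10 -- violated!
Step 2: Constraint must be active: 6*x = 10
x* = 10/6 = 5/3 = 1.6667 (rounded; the exact value 5/3 is used below)
lambda = (2*7*(5/3) - 1)/6 = 3.7222
Step 3: Compute optimal value.
f(x*) = 7*(5/3)^2 - 1*(5/3) = 17.7778


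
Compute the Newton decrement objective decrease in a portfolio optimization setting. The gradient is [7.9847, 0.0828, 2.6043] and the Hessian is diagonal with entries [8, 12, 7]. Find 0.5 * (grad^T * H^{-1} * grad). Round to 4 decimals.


Step 1: H is diagonal, so H^(-1) * g = [0.9981, 0.0069, 0.372].
Step 2: g^T H^(-1) g = sum_i g_i^2 / H_ii
  = (7.9847)^2/8 + (0.0828)^2/12 + (2.6043)^2/7
  = 7.9694 + 0.0006 + 0.9689 = 8.9389
Step 3: Objective decrease = 0.5 * g^T H^(-1) g = 4.4695


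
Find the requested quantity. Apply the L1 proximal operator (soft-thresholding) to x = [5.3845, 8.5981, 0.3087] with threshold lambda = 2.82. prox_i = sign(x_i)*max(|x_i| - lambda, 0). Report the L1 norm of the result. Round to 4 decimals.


Soft-thresholding with lambda = 2.82:
prox(5.3845) = sign(5.3845)*max(|5.3845| - 2.82, 0) = 2.5645
prox(8.5981) = sign(8.5981)*max(|8.5981| - 2.82, 0) = 5.7781
prox(0.3087) = sign(0.3087)*max(|0.3087| - 2.82, 0) = 0.0
prox(x) = [2.5645, 5.7781, 0.0]
||prox(x)||_1 = 2.5645 + 5.7781 + 0.0 = 8.3426


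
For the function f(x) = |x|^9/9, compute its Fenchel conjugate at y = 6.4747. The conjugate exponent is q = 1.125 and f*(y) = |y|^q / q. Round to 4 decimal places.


The conjugate exponent q satisfies 1/p + 1/q = 1.
p = 9, so q = 9/(9 - 1) = 1.125
|y|^q = 6.4747^1.125 = 8.1775
f*(6.4747) = 8.1775 / 1.125 = 7.2689


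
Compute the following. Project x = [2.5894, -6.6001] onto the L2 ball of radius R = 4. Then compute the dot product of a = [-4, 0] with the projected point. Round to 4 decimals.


Step 1: Compute ||x|| (intermediates to 6 decimals).
||x|| = sqrt(2.5894^2 + (-6.6001)^2) = 7.089874
Step 2: Project.
Since ||x|| > R, scale = R/||x|| = 4/7.089874 = 0.564185, proj(x) = scale * x
proj(x) = [1.460901, -3.723677]
Step 3: Dot product.
a^T * proj(x) = -4*1.460901 + 0*(-3.723677) = -5.8436


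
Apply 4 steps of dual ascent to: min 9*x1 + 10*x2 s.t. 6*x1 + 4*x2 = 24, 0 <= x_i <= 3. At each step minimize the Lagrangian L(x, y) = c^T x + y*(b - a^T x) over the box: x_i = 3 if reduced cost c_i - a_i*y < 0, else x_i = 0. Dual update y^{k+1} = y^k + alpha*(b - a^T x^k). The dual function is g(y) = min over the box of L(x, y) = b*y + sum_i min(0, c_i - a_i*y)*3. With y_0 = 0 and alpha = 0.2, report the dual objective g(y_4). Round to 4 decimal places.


Dual ascent for LP: min 9*x1 + 10*x2, 6*x1 + 4*x2 = 24, 0 <= x_i <= 3
Step 1: y^k = 0.0, reduced costs: (9.0, 10.0)
  x^k = (0.0, 0.0), subgradient = b - a^T x = 24.0
  y^{k+1} = 0.0 + 0.2*24.0 = 4.8
Step 2: y^k = 4.8, reduced costs: (-19.8, -9.2)
  x^k = (3.0, 3.0), subgradient = b - a^T x = -6.0
  y^{k+1} = 4.8 + 0.2*-6.0 = 3.6
Step 3: y^k = 3.6, reduced costs: (-12.6, -4.4)
  x^k = (3.0, 3.0), subgradient = b - a^T x = -6.0
  y^{k+1} = 3.6 + 0.2*-6.0 = 2.4
Step 4: y^k = 2.4, reduced costs: (-5.4, 0.4)
  x^k = (3.0, 0.0), subgradient = b - a^T x = 6.0
  y^{k+1} = 2.4 + 0.2*6.0 = 3.6
Dual objective at y_4 = 3.6: reduced costs (-12.6, -4.4), box minimizer x = (3.0, 3.0)
g(y_4) = b*y + (c1 - a1*y)*x1 + (c2 - a2*y)*x2 = 24*3.6 + (-12.6)*3.0 + (-4.4)*3.0 = 86.4 - 37.8 - 13.2 = 35.4


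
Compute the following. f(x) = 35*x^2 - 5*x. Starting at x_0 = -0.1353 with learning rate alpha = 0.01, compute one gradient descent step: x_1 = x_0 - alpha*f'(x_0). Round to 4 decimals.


We compute the gradient at x_0 and apply the update.
f'(x) = 70*x - 5
f'(-0.1353) = 70*-0.1353 - 5 = -14.471
x_1 = -0.1353 - 0.01*-14.471 = 0.0094


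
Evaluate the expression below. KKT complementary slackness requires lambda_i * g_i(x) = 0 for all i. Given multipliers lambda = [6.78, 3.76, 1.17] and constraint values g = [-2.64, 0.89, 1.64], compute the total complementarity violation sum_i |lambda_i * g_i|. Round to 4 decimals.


KKT complementary slackness check:
lambda_1 * g_1 = 6.78 * -2.64 = -17.8992
lambda_2 * g_2 = 3.76 * 0.89 = 3.3464
lambda_3 * g_3 = 1.17 * 1.64 = 1.9188
Total violation = 17.8992 + 3.3464 + 1.9188 = 23.1644


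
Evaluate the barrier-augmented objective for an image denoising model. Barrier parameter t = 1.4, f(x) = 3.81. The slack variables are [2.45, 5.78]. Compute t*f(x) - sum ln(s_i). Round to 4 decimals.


Step 1: Compute log-barrier.
ln values: [0.8961, 1.7544]
phi = -(0.8961 + 1.7544) = -2.6505
Step 2: Compute augmented objective.
t*f(x) = 1.4*3.81 = 5.334
Total = 5.334 - 2.6505 = 2.6835


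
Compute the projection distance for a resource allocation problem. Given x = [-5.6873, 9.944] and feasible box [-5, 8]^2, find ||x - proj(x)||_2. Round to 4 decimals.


Project each component onto [-5, 8].
clip(-5.6873) = -5.0, clip(9.944) = 8.0
Projection = [-5.0, 8.0]
Squared diffs: [0.4724, 3.7791]
Distance = sqrt(4.2515) = 2.0619


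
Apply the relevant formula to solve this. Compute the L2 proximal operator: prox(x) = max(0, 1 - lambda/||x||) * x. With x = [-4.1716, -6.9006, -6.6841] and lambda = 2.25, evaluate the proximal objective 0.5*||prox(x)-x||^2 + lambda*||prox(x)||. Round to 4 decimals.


Step 1: Compute ||x||.
||x|| = 10.4737
Step 2: Compute scaling factor.
scale = max(0, 1 - 2.25/10.4737) = 0.7852
Step 3: prox(x) = [-3.2754, -5.4182, -5.2482]
||prox(x)|| = 8.2237
Step 4: Proximal objective.
0.5*||prox-x||^2 = 2.5313
lambda*||prox|| = 18.5033
Total = 21.0345


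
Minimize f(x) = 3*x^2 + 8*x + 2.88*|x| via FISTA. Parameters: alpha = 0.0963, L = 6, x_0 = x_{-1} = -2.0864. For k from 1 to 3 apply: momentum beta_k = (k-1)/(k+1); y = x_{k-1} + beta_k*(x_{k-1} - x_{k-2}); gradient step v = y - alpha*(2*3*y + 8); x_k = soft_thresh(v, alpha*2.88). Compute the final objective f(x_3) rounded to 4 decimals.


FISTA on f(x) = 3*x^2 + 8*x + 2.88*|x|
L = 6, alpha = 0.0963
Iteration 1: beta = 0.0, y = -2.0864 + 0.0*(-2.0864 + 2.0864) = -2.0864
  grad(y) = -4.5184, v = y - alpha*grad = -1.6513
  prox(v) = soft_thresh(-1.6513, 0.2773) = -1.3739
Iteration 2: beta = 0.3333, y = -1.3739 + 0.3333*(-1.3739 + 2.0864) = -1.1364
  grad(y) = 1.1813, v = y - alpha*grad = -1.2502
  prox(v) = soft_thresh(-1.2502, 0.2773) = -0.9729
Iteration 3: beta = 0.5, y = -0.9729 + 0.5*(-0.9729 + 1.3739) = -0.7723
  grad(y) = 3.366, v = y - alpha*grad = -1.0965
  prox(v) = soft_thresh(-1.0965, 0.2773) = -0.8191
f(x_3) = 3*(-0.8191)^2 + 8*(-0.8191) + 2.88*|-0.8191| = -2.181


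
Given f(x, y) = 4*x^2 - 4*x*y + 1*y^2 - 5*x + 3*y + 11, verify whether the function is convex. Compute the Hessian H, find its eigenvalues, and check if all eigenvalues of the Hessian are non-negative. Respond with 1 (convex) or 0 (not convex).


The Hessian of f(x,y) = 4*x^2 - 4*x*y + 1*y^2 - 5*x + 3*y + 11 is:
H = [[8, -4], [-4, 2]]
Trace = 8 + 2 = 10
Determinant = 8*2 - (-4)^2 = 0
Discriminant = (10)^2 - 4*0 = 100.0
Eigenvalues: lambda_1 = 0.0, lambda_2 = 10.0
The function is convex.

1


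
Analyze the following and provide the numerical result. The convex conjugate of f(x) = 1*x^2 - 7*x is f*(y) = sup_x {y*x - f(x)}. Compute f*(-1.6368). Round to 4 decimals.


f*(y) = sup_x {y*x - a*x^2 - b*x} = sup_x {(y-b)*x - a*x^2}
FOC: (y - b) - 2a*x = 0 => x* = (y - b)/(2a)
x* = (-1.6368 + 7)/(2*1) = 2.6816
f*(-1.6368) = (y-b)^2/(4a) = (-1.6368 + 7)^2/(4*1)
= 28.7639/4 = 7.191


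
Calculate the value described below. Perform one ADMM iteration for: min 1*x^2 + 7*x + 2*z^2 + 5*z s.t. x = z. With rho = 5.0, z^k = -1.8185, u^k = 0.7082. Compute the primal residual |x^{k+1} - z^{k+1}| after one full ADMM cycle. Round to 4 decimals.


ADMM iteration with rho = 5.0, z^k = -1.8185, u^k = 0.7082
Step 1: x-update.
Minimize 1*x^2 + 7*x + (5.0/2)*(x + 1.8185 + 0.7082)^2
FOC: (2*1 + 5.0)*x = -7 + 5.0*(-1.8185 - 0.7082)
x^{k+1} = -2.8048
Step 2: z-update.
Minimize 2*z^2 + 5*z + (5.0/2)*(-2.8048 - z + 0.7082)^2
FOC: (2*2 + 5.0)*z = -5 + 5.0*(-2.8048 + 0.7082)
z^{k+1} = -1.7203
Step 3: u-update.
u^{k+1} = 0.7082 - 2.8048 + 1.7203 = -0.3763
Step 4: Primal residual = |-2.8048 + 1.7203| = 1.0845


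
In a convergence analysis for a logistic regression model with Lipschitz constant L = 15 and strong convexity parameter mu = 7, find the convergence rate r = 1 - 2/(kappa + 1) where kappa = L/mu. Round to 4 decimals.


Step 1: Compute the condition number.
kappa = L/mu = 15/7 = 2.1429
Step 2: Compute the convergence rate.
r = 1 - 2/(kappa + 1) = 1 - 2*mu/(L + mu) = (L - mu)/(L + mu) = 8/22 = 0.3636


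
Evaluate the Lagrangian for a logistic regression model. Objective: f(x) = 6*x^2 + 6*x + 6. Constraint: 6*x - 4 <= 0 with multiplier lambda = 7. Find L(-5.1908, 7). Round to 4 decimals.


Step 1: Evaluate f(x).
f(-5.1908) = 6*(-5.1908)^2 + 6*(-5.1908) + 6 = 136.5216
Step 2: Evaluate g(x).
g(-5.1908) = 6*-5.1908 - 4 = -35.1448
Step 3: Compute Lagrangian.
L = 136.5216 + 7*-35.1448 = -109.492


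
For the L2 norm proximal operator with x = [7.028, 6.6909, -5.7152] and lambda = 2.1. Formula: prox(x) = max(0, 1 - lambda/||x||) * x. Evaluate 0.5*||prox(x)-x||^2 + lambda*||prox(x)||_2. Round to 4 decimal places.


Step 1: Compute ||x||.
||x|| = 11.2616
Step 2: Compute scaling factor.
scale = max(0, 1 - 2.1/11.2616) = 0.8135
Step 3: prox(x) = [5.7175, 5.4432, -4.6495]
||prox(x)|| = 9.1616
Step 4: Proximal objective.
0.5*||prox-x||^2 = 2.205
lambda*||prox|| = 19.2394
Total = 21.4444


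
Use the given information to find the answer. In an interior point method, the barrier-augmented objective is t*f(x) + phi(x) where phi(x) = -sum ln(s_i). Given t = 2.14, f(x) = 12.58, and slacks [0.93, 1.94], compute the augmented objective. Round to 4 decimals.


Step 1: Compute log-barrier.
ln values: [-0.0726, 0.6627]
phi = -(-0.0726 + 0.6627) = -0.5901
Step 2: Compute augmented objective.
t*f(x) = 2.14*12.58 = 26.9212
Total = 26.9212 - 0.5901 = 26.3311


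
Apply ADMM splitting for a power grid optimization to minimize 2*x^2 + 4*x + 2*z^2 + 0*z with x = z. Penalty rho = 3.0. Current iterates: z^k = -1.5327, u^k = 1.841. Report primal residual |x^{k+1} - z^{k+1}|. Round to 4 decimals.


ADMM iteration with rho = 3.0, z^k = -1.5327, u^k = 1.841
Step 1: x-update.
Minimize 2*x^2 + 4*x + (3.0/2)*(x + 1.5327 + 1.841)^2
FOC: (2*2 + 3.0)*x = -4 + 3.0*(-1.5327 - 1.841)
x^{k+1} = -2.0173
Step 2: z-update.
Minimize 2*z^2 + 0*z + (3.0/2)*(-2.0173 - z + 1.841)^2
FOC: (2*2 + 3.0)*z = 0 + 3.0*(-2.0173 + 1.841)
z^{k+1} = -0.0756
Step 3: u-update.
u^{k+1} = 1.841 - 2.0173 + 0.0756 = -0.1007
Step 4: Primal residual = |-2.0173 + 0.0756| = 1.9417


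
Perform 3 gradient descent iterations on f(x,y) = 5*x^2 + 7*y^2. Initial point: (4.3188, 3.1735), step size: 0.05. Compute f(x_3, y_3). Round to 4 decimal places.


Gradient descent on f(x,y) = 5*x^2 + 7*y^2.
Starting point: (4.3188, 3.1735), alpha = 0.05
Step 1: grad_x = 2*5*4.3188 = 43.188, grad_y = 2*7*3.1735 = 44.429
  x_1 = 4.3188 - 0.05*43.188 = 2.1594
  y_1 = 3.1735 - 0.05*44.429 = 0.9521
Step 2: grad_x = 2*5*2.1594 = 21.594, grad_y = 2*7*0.9521 = 13.3287
  x_2 = 2.1594 - 0.05*21.594 = 1.0797
  y_2 = 0.9521 - 0.05*13.3287 = 0.2856
Step 3: grad_x = 2*5*1.0797 = 10.797, grad_y = 2*7*0.2856 = 3.9986
  x_3 = 1.0797 - 0.05*10.797 = 0.5399
  y_3 = 0.2856 - 0.05*3.9986 = 0.0857
f(0.5399, 0.0857) = 5*0.5399^2 + 7*0.0857^2 = 1.5086
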